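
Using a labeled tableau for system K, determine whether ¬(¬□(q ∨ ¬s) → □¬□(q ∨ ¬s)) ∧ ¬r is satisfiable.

Satisfiable

1. ¬(¬□(q ∨ ¬s) → □¬□(q ∨ ¬s)) ∧ ¬r, 0
2. ¬(¬□(q ∨ ¬s) → □¬□(q ∨ ¬s)), 0   [∧-rule on 1]
3. ¬r, 0   [∧-rule on 1]
4. ¬□(q ∨ ¬s), 0   [¬→-rule on 2]
5. ¬□¬□(q ∨ ¬s), 0   [¬→-rule on 2]
6. ¬(q ∨ ¬s), 1   [¬□-rule on 4: fresh world 1, 0R1]
7. ¬q, 1   [¬∨-rule on 6]
8. s, 1   [¬∨-rule on 6]
9. □(q ∨ ¬s), 2   [¬□-rule on 5: fresh world 2, 0R2]
Accessibility: 0R1, 0R2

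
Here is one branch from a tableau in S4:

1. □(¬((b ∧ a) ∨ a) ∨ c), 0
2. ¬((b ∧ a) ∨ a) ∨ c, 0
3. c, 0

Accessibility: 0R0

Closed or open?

No atom appears with both signs at the same world.

Open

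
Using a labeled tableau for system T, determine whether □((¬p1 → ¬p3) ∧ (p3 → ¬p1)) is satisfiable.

Yes, satisfiable

1. □((¬p1 → ¬p3) ∧ (p3 → ¬p1)), u
2. (¬p1 → ¬p3) ∧ (p3 → ¬p1), u
3. ¬p1 → ¬p3, u
4. p3 → ¬p1, u
5. ¬p3, u
6. ¬p1, u
Accessibility: uRu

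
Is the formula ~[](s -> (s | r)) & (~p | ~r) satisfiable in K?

1. ~[](s -> (s | r)) & (~p | ~r), u
2. ~[](s -> (s | r)), u
3. ~p | ~r, u
4. ~r, u
5. ~(s -> (s | r)), v
6. s, v
7. ~(s | r), v
8. ~s, v
9. ~r, v
Accessibility: uRv
Branch closes: s and ~s both at v.
(One branch shown.) All branches close.

Unsatisfiable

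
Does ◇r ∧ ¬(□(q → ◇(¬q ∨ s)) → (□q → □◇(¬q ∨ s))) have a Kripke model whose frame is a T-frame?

1. ◇r ∧ ¬(□(q → ◇(¬q ∨ s)) → (□q → □◇(¬q ∨ s))), u
2. ◇r, u
3. ¬(□(q → ◇(¬q ∨ s)) → (□q → □◇(¬q ∨ s))), u
4. □(q → ◇(¬q ∨ s)), u
5. ¬(□q → □◇(¬q ∨ s)), u
6. □q, u
7. ¬□◇(¬q ∨ s), u
8. q → ◇(¬q ∨ s), u
9. q, u
10. ◇(¬q ∨ s), u
11. r, v
12. q → ◇(¬q ∨ s), v
13. q, v
14. ◇(¬q ∨ s), v
15. ¬◇(¬q ∨ s), w
16. q → ◇(¬q ∨ s), w
17. q, w
18. ¬(¬q ∨ s), w
19. ¬s, w
20. ◇(¬q ∨ s), w
21. ¬q ∨ s, x
22. q → ◇(¬q ∨ s), x
23. q, x
24. s, x
25. ◇(¬q ∨ s), x
26. ¬q ∨ s, y
27. s, y
28. ¬q ∨ s, z
29. ¬(¬q ∨ s), z
30. q, z
31. ¬s, z
32. s, z
Accessibility: uRu, uRv, uRw, uRx, vRv, vRy, wRw, wRz, xRx, yRy, zRz
Branch closes: s and ¬s both at z.
All branches of the tableau close; one closing branch shown above.

Unsatisfiable (every branch closes)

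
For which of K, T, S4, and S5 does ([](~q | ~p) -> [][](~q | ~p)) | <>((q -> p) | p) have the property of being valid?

S4-tableau for the negation ~(([](~q | ~p) -> [][](~q | ~p)) | <>((q -> p) | p)):
1. ~(([](~q | ~p) -> [][](~q | ~p)) | <>((q -> p) | p)), 0
2. ~([](~q | ~p) -> [][](~q | ~p)), 0
3. ~<>((q -> p) | p), 0
4. [](~q | ~p), 0
5. ~[][](~q | ~p), 0
6. ~((q -> p) | p), 0
7. ~(q -> p), 0
8. ~p, 0
9. q, 0
10. ~q | ~p, 0
11. ~[](~q | ~p), 1
12. ~((q -> p) | p), 1
13. ~(q -> p), 1
14. ~p, 1
15. q, 1
16. ~q | ~p, 1
17. ~(~q | ~p), 2
18. q, 2
19. p, 2
20. ~((q -> p) | p), 2
21. ~(q -> p), 2
22. ~p, 2
Accessibility: 0R0, 0R1, 0R2, 1R1, 1R2, 2R2
Branch closes: p and ~p both at 2.
Every branch closes (one shown): valid in S4, hence also in S5 (every theorem of S4 is a theorem of S5).
T-tableau for the negation ~(([](~q | ~p) -> [][](~q | ~p)) | <>((q -> p) | p)):
1. ~(([](~q | ~p) -> [][](~q | ~p)) | <>((q -> p) | p)), 0
2. ~([](~q | ~p) -> [][](~q | ~p)), 0
3. ~<>((q -> p) | p), 0
4. [](~q | ~p), 0
5. ~[][](~q | ~p), 0
6. ~((q -> p) | p), 0
7. ~(q -> p), 0
8. ~p, 0
9. q, 0
10. ~q | ~p, 0
11. ~[](~q | ~p), 1
12. ~((q -> p) | p), 1
13. ~(q -> p), 1
14. ~p, 1
15. q, 1
16. ~q | ~p, 1
17. ~(~q | ~p), 2
18. q, 2
19. p, 2
Accessibility: 0R0, 0R1, 1R1, 1R2, 2R2
Complete open branch: countermodel on a T-frame, so not valid in T, nor in K (the same frame is also a K-frame).

S4, S5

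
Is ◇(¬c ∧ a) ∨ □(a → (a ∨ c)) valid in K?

Tableau for the negation ¬(◇(¬c ∧ a) ∨ □(a → (a ∨ c))):
1. ¬(◇(¬c ∧ a) ∨ □(a → (a ∨ c))), 0
2. ¬◇(¬c ∧ a), 0
3. ¬□(a → (a ∨ c)), 0
4. ¬(a → (a ∨ c)), 1
5. a, 1
6. ¬(a ∨ c), 1
7. ¬a, 1
8. ¬c, 1
Accessibility: 0R1
Branch closes: a and ¬a both at 1.
All branches of the negation close; one closing branch shown above.

Valid in K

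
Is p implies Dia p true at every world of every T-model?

Tableau for the negation not (p implies Dia p):
1. not (p implies Dia p), 0
2. p, 0   [neg-implies-rule on 1]
3. not Dia p, 0   [neg-implies-rule on 1]
4. not p, 0   [neg-Dia-rule on 3 via 0R0]
Accessibility: 0R0
Branch closes: p and not p both at 0.
All branches of the negation close; one closing branch shown above.

Yes, valid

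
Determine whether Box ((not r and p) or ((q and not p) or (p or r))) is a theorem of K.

No, not valid

Tableau for the negation not Box ((not r and p) or ((q and not p) or (p or r))):
1. not Box ((not r and p) or ((q and not p) or (p or r))), u
2. not ((not r and p) or ((q and not p) or (p or r))), v
3. not (not r and p), v
4. not ((q and not p) or (p or r)), v
5. not (q and not p), v
6. not (p or r), v
7. not p, v
8. not r, v
9. not q, v
Accessibility: uRv
The negation has an open branch (countermodel exists).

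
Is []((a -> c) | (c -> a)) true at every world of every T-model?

Tableau for the negation ~[]((a -> c) | (c -> a)):
1. ~[]((a -> c) | (c -> a)), w0
2. ~((a -> c) | (c -> a)), w1   [~[]-rule on 1: fresh world w1, w0Rw1]
3. ~(a -> c), w1   [~|-rule on 2]
4. ~(c -> a), w1   [~|-rule on 2]
5. a, w1   [~->-rule on 3]
6. ~c, w1   [~->-rule on 3]
7. c, w1   [~->-rule on 4]
8. ~a, w1   [~->-rule on 4]
Accessibility: w0Rw0, w0Rw1, w1Rw1
Branch closes: c and ~c both at w1.
All branches of the negation close; one closing branch shown above.

Valid in T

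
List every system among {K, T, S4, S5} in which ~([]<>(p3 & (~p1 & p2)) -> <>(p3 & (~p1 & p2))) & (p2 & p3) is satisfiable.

K

T-tableau for the formula:
1. ~([]<>(p3 & (~p1 & p2)) -> <>(p3 & (~p1 & p2))) & (p2 & p3), 0
2. ~([]<>(p3 & (~p1 & p2)) -> <>(p3 & (~p1 & p2))), 0
3. p2 & p3, 0
4. []<>(p3 & (~p1 & p2)), 0
5. ~<>(p3 & (~p1 & p2)), 0
6. p2, 0
7. p3, 0
8. <>(p3 & (~p1 & p2)), 0
9. ~(p3 & (~p1 & p2)), 0
10. ~(~p1 & p2), 0
11. p1, 0
12. p3 & (~p1 & p2), 1
13. p3, 1
14. ~p1 & p2, 1
15. ~p1, 1
16. p2, 1
17. <>(p3 & (~p1 & p2)), 1
18. ~(p3 & (~p1 & p2)), 1
19. ~(~p1 & p2), 1
20. ~p2, 1
Accessibility: 0R0, 0R1, 1R1
Branch closes: p2 and ~p2 both at 1.
Every branch closes (one shown): unsatisfiable in T, hence also in S4, S5 (every S4/S5-frame is a T-frame).
K-tableau for the formula:
1. ~([]<>(p3 & (~p1 & p2)) -> <>(p3 & (~p1 & p2))) & (p2 & p3), 0
2. ~([]<>(p3 & (~p1 & p2)) -> <>(p3 & (~p1 & p2))), 0
3. p2 & p3, 0
4. []<>(p3 & (~p1 & p2)), 0
5. ~<>(p3 & (~p1 & p2)), 0
6. p2, 0
7. p3, 0
Complete open branch: satisfiable in K.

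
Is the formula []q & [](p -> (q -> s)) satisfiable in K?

1. []q & [](p -> (q -> s)), u
2. []q, u
3. [](p -> (q -> s)), u

Satisfiable (open branch found)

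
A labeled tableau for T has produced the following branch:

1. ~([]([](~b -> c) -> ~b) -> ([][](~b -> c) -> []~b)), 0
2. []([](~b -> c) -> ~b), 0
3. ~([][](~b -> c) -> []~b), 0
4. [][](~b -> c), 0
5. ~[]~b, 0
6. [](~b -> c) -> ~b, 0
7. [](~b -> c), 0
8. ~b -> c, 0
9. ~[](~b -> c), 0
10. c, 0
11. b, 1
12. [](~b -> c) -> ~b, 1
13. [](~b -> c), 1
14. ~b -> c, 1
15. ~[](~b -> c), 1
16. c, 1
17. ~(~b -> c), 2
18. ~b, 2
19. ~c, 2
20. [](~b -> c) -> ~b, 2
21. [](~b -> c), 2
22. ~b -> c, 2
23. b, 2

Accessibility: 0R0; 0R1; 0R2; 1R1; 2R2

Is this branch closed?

Closed

Both b and ~b appear at 2.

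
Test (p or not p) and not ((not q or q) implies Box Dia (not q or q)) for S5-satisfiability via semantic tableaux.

Unsatisfiable (every branch closes)

1. (p or not p) and not ((not q or q) implies Box Dia (not q or q)), 0
2. p or not p, 0
3. not ((not q or q) implies Box Dia (not q or q)), 0
4. not q or q, 0
5. not Box Dia (not q or q), 0
6. not p, 0
7. q, 0
8. not Dia (not q or q), 1
9. not (not q or q), 0
10. not q, 0
Accessibility: 0R0, 0R1, 1R0, 1R1
Branch closes: q and not q both at 0.
All branches of the tableau close; one closing branch shown above.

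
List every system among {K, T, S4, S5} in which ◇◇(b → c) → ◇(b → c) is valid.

S4, S5

S4-tableau for the negation ¬(◇◇(b → c) → ◇(b → c)):
1. ¬(◇◇(b → c) → ◇(b → c)), w0
2. ◇◇(b → c), w0
3. ¬◇(b → c), w0
4. ¬(b → c), w0
5. b, w0
6. ¬c, w0
7. ◇(b → c), w1
8. ¬(b → c), w1
9. b, w1
10. ¬c, w1
11. b → c, w2
12. ¬(b → c), w2
13. b, w2
14. ¬c, w2
15. c, w2
Accessibility: w0Rw0, w0Rw1, w0Rw2, w1Rw1, w1Rw2, w2Rw2
Branch closes: c and ¬c both at w2.
Every branch closes (one shown): valid in S4, hence also in S5 (every theorem of S4 is a theorem of S5).
T-tableau for the negation ¬(◇◇(b → c) → ◇(b → c)):
1. ¬(◇◇(b → c) → ◇(b → c)), w0
2. ◇◇(b → c), w0
3. ¬◇(b → c), w0
4. ¬(b → c), w0
5. b, w0
6. ¬c, w0
7. ◇(b → c), w1
8. ¬(b → c), w1
9. b, w1
10. ¬c, w1
11. b → c, w2
12. c, w2
Accessibility: w0Rw0, w0Rw1, w1Rw1, w1Rw2, w2Rw2
Complete open branch: countermodel on a T-frame, so not valid in T, nor in K (the same frame is also a K-frame).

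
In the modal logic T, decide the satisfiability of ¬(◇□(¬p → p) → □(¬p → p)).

1. ¬(◇□(¬p → p) → □(¬p → p)), 0
2. ◇□(¬p → p), 0
3. ¬□(¬p → p), 0
4. □(¬p → p), 1
5. ¬p → p, 1
6. p, 1
7. ¬(¬p → p), 2
8. ¬p, 2
Accessibility: 0R0, 0R1, 0R2, 1R1, 2R2

Yes, satisfiable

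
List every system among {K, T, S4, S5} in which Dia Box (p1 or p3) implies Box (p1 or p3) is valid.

S4-tableau for the negation not (Dia Box (p1 or p3) implies Box (p1 or p3)):
1. not (Dia Box (p1 or p3) implies Box (p1 or p3)), 0
2. Dia Box (p1 or p3), 0   [neg-implies-rule on 1]
3. not Box (p1 or p3), 0   [neg-implies-rule on 1]
4. Box (p1 or p3), 1   [Dia-rule on 2: fresh world 1, 0R1]
5. p1 or p3, 1   [Box-rule on 4 via 1R1]
6. p3, 1   [or-rule on 5 (branches; this branch)]
7. not (p1 or p3), 2   [neg-Box-rule on 3: fresh world 2, 0R2]
8. not p1, 2   [neg-or-rule on 7]
9. not p3, 2   [neg-or-rule on 7]
Accessibility: 0R0, 0R1, 0R2, 1R1, 2R2
Complete open branch: countermodel on an S4-frame, so not valid in S4, nor in K, T (the same frame is also a K-frame and a T-frame).
S5-tableau for the negation not (Dia Box (p1 or p3) implies Box (p1 or p3)):
1. not (Dia Box (p1 or p3) implies Box (p1 or p3)), 0
2. Dia Box (p1 or p3), 0   [neg-implies-rule on 1]
3. not Box (p1 or p3), 0   [neg-implies-rule on 1]
4. Box (p1 or p3), 1   [Dia-rule on 2: fresh world 1, 0R1]
5. p1 or p3, 0   [Box-rule on 4 via 1R0]
6. p1 or p3, 1   [Box-rule on 4 via 1R1]
7. p3, 0   [or-rule on 5 (branches; this branch)]
8. p3, 1   [or-rule on 6 (branches; this branch)]
9. not (p1 or p3), 2   [neg-Box-rule on 3: fresh world 2, 0R2]
10. not p1, 2   [neg-or-rule on 9]
11. not p3, 2   [neg-or-rule on 9]
12. p1 or p3, 2   [Box-rule on 4 via 1R2]
13. p3, 2   [or-rule on 12 (branches; this branch)]
Accessibility: 0R0, 0R1, 0R2, 1R0, 1R1, 1R2, 2R0, 2R1, 2R2
Branch closes: p3 and not p3 both at 2.
Every branch closes (one shown): valid in S5.

S5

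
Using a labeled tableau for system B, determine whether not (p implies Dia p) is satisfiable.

Unsatisfiable (every branch closes)

1. not (p implies Dia p), 0
2. p, 0   [neg-implies-rule on 1]
3. not Dia p, 0   [neg-implies-rule on 1]
4. not p, 0   [neg-Dia-rule on 3 via 0R0]
Accessibility: 0R0
Branch closes: p and not p both at 0.
Every branch closes; the branch above is one of them.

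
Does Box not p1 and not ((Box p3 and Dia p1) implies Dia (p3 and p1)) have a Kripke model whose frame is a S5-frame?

No, unsatisfiable

1. Box not p1 and not ((Box p3 and Dia p1) implies Dia (p3 and p1)), w0
2. Box not p1, w0
3. not ((Box p3 and Dia p1) implies Dia (p3 and p1)), w0
4. Box p3 and Dia p1, w0
5. not Dia (p3 and p1), w0
6. Box p3, w0
7. Dia p1, w0
8. not p1, w0
9. not (p3 and p1), w0
10. p3, w0
11. p1, w1
12. not p1, w1
Accessibility: w0Rw0, w0Rw1, w1Rw0, w1Rw1
Branch closes: p1 and not p1 both at w1.
All branches of the tableau close; one closing branch shown above.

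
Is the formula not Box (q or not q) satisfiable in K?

No, unsatisfiable

1. not Box (q or not q), u
2. not (q or not q), v   [neg-Box-rule on 1: fresh world v, uRv]
3. not q, v   [neg-or-rule on 2]
4. q, v   [neg-or-rule on 2]
Accessibility: uRv
Branch closes: q and not q both at v.
All branches of the tableau close; one closing branch shown above.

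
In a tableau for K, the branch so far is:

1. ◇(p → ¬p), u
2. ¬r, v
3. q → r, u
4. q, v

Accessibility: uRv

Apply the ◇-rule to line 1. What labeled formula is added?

a fresh world w with uRw, and p → ¬p at w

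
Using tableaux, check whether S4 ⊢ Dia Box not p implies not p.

Invalid (countermodel exists)

Tableau for the negation not (Dia Box not p implies not p):
1. not (Dia Box not p implies not p), 0
2. Dia Box not p, 0
3. p, 0
4. Box not p, 1
5. not p, 1
Accessibility: 0R0, 0R1, 1R1
The negation has an open branch (countermodel exists).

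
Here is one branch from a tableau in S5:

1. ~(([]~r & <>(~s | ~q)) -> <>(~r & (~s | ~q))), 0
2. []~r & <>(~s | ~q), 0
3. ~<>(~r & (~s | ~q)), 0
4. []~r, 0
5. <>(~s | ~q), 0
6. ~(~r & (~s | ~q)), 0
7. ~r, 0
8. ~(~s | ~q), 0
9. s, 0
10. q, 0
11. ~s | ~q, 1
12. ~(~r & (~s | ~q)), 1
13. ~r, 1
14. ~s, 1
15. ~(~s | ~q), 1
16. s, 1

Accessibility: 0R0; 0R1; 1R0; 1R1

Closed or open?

Yes, closed

Both s and ~s appear at 1.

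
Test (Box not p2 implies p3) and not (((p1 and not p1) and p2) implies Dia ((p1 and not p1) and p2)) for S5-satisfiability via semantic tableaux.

Unsatisfiable (every branch closes)

1. (Box not p2 implies p3) and not (((p1 and not p1) and p2) implies Dia ((p1 and not p1) and p2)), w0
2. Box not p2 implies p3, w0
3. not (((p1 and not p1) and p2) implies Dia ((p1 and not p1) and p2)), w0
4. (p1 and not p1) and p2, w0
5. not Dia ((p1 and not p1) and p2), w0
6. p1 and not p1, w0
7. p2, w0
8. p1, w0
9. not p1, w0
Accessibility: w0Rw0
Branch closes: p1 and not p1 both at w0.
(One branch shown.) All branches close.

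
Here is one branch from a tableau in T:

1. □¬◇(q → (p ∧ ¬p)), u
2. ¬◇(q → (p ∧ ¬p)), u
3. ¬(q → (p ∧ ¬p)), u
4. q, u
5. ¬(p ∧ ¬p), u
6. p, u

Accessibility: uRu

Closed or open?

No atom appears with both signs at the same world.

Open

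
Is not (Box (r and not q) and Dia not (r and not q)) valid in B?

Valid

Tableau for the negation Box (r and not q) and Dia not (r and not q):
1. Box (r and not q) and Dia not (r and not q), 0
2. Box (r and not q), 0
3. Dia not (r and not q), 0
4. r and not q, 0
5. r, 0
6. not q, 0
7. not (r and not q), 1
8. r and not q, 1
9. r, 1
10. not q, 1
11. q, 1
Accessibility: 0R0, 0R1, 1R0, 1R1
Branch closes: q and not q both at 1.
All branches of the negation close; one closing branch shown above.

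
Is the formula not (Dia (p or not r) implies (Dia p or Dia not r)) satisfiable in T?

1. not (Dia (p or not r) implies (Dia p or Dia not r)), u
2. Dia (p or not r), u   [neg-implies-rule on 1]
3. not (Dia p or Dia not r), u   [neg-implies-rule on 1]
4. not Dia p, u   [neg-or-rule on 3]
5. not Dia not r, u   [neg-or-rule on 3]
6. not p, u   [neg-Dia-rule on 4 via uRu]
7. r, u   [neg-Dia-rule on 5 via uRu]
8. p or not r, v   [Dia-rule on 2: fresh world v, uRv]
9. not p, v   [neg-Dia-rule on 4 via uRv]
10. r, v   [neg-Dia-rule on 5 via uRv]
11. not r, v   [or-rule on 8 (branches; this branch)]
Accessibility: uRu, uRv, vRv
Branch closes: r and not r both at v.
Every branch closes; the branch above is one of them.

Unsatisfiable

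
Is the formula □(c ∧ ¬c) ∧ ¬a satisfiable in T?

Unsatisfiable

1. □(c ∧ ¬c) ∧ ¬a, 0
2. □(c ∧ ¬c), 0
3. ¬a, 0
4. c ∧ ¬c, 0
5. c, 0
6. ¬c, 0
Accessibility: 0R0
Branch closes: c and ¬c both at 0.
(One branch shown.) All branches close.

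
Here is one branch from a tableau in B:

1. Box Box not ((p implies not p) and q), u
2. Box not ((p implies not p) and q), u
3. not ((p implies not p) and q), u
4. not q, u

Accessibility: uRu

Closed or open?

No, open

There is no literal clash: for every atom and world, at most one sign appears.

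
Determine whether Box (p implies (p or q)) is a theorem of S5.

Tableau for the negation not Box (p implies (p or q)):
1. not Box (p implies (p or q)), u
2. not (p implies (p or q)), v
3. p, v
4. not (p or q), v
5. not p, v
6. not q, v
Accessibility: uRu, uRv, vRu, vRv
Branch closes: p and not p both at v.
Every branch of the negation's tableau closes; the branch above is one of them.

Valid in S5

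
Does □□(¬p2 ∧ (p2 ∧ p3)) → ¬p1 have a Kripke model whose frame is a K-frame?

Yes, satisfiable

1. □□(¬p2 ∧ (p2 ∧ p3)) → ¬p1, w0
2. ¬p1, w0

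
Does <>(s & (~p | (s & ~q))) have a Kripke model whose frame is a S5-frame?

1. <>(s & (~p | (s & ~q))), u
2. s & (~p | (s & ~q)), v
3. s, v
4. ~p | (s & ~q), v
5. s & ~q, v
6. ~q, v
Accessibility: uRu, uRv, vRu, vRv

Yes, satisfiable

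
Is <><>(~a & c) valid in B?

No, not valid

Tableau for the negation ~<><>(~a & c):
1. ~<><>(~a & c), w0
2. ~<>(~a & c), w0
3. ~(~a & c), w0
4. ~c, w0
Accessibility: w0Rw0
The negation has an open branch (countermodel exists).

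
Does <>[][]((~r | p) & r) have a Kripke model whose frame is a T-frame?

1. <>[][]((~r | p) & r), w0
2. [][]((~r | p) & r), w1
3. []((~r | p) & r), w1
4. (~r | p) & r, w1
5. ~r | p, w1
6. r, w1
7. p, w1
Accessibility: w0Rw0, w0Rw1, w1Rw1

Satisfiable (open branch found)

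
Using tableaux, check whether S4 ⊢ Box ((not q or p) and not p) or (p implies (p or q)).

Yes, valid

Tableau for the negation not (Box ((not q or p) and not p) or (p implies (p or q))):
1. not (Box ((not q or p) and not p) or (p implies (p or q))), w0
2. not Box ((not q or p) and not p), w0   [neg-or-rule on 1]
3. not (p implies (p or q)), w0   [neg-or-rule on 1]
4. p, w0   [neg-implies-rule on 3]
5. not (p or q), w0   [neg-implies-rule on 3]
6. not p, w0   [neg-or-rule on 5]
7. not q, w0   [neg-or-rule on 5]
Accessibility: w0Rw0
Branch closes: p and not p both at w0.
Every branch of the negation's tableau closes; the branch above is one of them.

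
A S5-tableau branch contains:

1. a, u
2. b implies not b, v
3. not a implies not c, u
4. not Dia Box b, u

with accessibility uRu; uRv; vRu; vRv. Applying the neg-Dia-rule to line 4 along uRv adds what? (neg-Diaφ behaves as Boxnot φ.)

not Box b, v

neg-Diaφ behaves as Boxnot φ: propagate the negated body to each accessible world.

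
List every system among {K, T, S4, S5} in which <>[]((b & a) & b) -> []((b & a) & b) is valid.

S4-tableau for the negation ~(<>[]((b & a) & b) -> []((b & a) & b)):
1. ~(<>[]((b & a) & b) -> []((b & a) & b)), u
2. <>[]((b & a) & b), u
3. ~[]((b & a) & b), u
4. []((b & a) & b), v
5. (b & a) & b, v
6. b & a, v
7. b, v
8. a, v
9. ~((b & a) & b), w
10. ~b, w
Accessibility: uRu, uRv, uRw, vRv, wRw
Complete open branch: countermodel on an S4-frame, so not valid in S4, nor in K, T (the same frame is also a K-frame and a T-frame).
S5-tableau for the negation ~(<>[]((b & a) & b) -> []((b & a) & b)):
1. ~(<>[]((b & a) & b) -> []((b & a) & b)), u
2. <>[]((b & a) & b), u
3. ~[]((b & a) & b), u
4. []((b & a) & b), v
5. (b & a) & b, u
6. b & a, u
7. b, u
8. a, u
9. (b & a) & b, v
10. b & a, v
11. b, v
12. a, v
13. ~((b & a) & b), w
14. (b & a) & b, w
15. b & a, w
16. b, w
17. a, w
18. ~(b & a), w
19. ~a, w
Accessibility: uRu, uRv, uRw, vRu, vRv, vRw, wRu, wRv, wRw
Branch closes: a and ~a both at w.
Every branch closes (one shown): valid in S5.

S5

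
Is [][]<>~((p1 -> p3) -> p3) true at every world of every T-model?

Tableau for the negation ~[][]<>~((p1 -> p3) -> p3):
1. ~[][]<>~((p1 -> p3) -> p3), w0
2. ~[]<>~((p1 -> p3) -> p3), w1
3. ~<>~((p1 -> p3) -> p3), w2
4. (p1 -> p3) -> p3, w2
5. p3, w2
Accessibility: w0Rw0, w0Rw1, w1Rw1, w1Rw2, w2Rw2
The negation has an open branch (countermodel exists).

Not valid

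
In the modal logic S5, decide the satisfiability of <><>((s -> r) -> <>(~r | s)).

1. <><>((s -> r) -> <>(~r | s)), u
2. <>((s -> r) -> <>(~r | s)), v
3. (s -> r) -> <>(~r | s), w
4. <>(~r | s), w
5. ~r | s, x
6. s, x
Accessibility: uRu, uRv, uRw, uRx, vRu, vRv, vRw, vRx, wRu, wRv, wRw, wRx, xRu, xRv, xRw, xRx

Satisfiable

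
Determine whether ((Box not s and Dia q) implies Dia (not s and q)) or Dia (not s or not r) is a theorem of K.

Valid in K

Tableau for the negation not (((Box not s and Dia q) implies Dia (not s and q)) or Dia (not s or not r)):
1. not (((Box not s and Dia q) implies Dia (not s and q)) or Dia (not s or not r)), u
2. not ((Box not s and Dia q) implies Dia (not s and q)), u
3. not Dia (not s or not r), u
4. Box not s and Dia q, u
5. not Dia (not s and q), u
6. Box not s, u
7. Dia q, u
8. q, v
9. not (not s or not r), v
10. s, v
11. r, v
12. not (not s and q), v
13. not s, v
Accessibility: uRv
Branch closes: s and not s both at v.
All branches of the negation close; one closing branch shown above.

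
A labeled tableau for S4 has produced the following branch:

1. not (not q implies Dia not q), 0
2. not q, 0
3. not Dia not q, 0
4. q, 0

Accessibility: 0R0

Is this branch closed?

Both q and not q appear at 0.

Yes, closed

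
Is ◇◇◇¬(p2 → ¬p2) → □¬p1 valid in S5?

No, not valid

Tableau for the negation ¬(◇◇◇¬(p2 → ¬p2) → □¬p1):
1. ¬(◇◇◇¬(p2 → ¬p2) → □¬p1), w0
2. ◇◇◇¬(p2 → ¬p2), w0   [¬→-rule on 1]
3. ¬□¬p1, w0   [¬→-rule on 1]
4. ◇◇¬(p2 → ¬p2), w1   [◇-rule on 2: fresh world w1, w0Rw1]
5. p1, w2   [¬□-rule on 3: fresh world w2, w0Rw2]
6. ◇¬(p2 → ¬p2), w3   [◇-rule on 4: fresh world w3, w1Rw3]
7. ¬(p2 → ¬p2), w4   [◇-rule on 6: fresh world w4, w3Rw4]
8. p2, w4   [¬→-rule on 7]
Accessibility: w0Rw0, w0Rw1, w0Rw2, w0Rw3, w0Rw4, w1Rw0, w1Rw1, w1Rw2, w1Rw3, w1Rw4, w2Rw0, w2Rw1, w2Rw2, w2Rw3, w2Rw4, w3Rw0, w3Rw1, w3Rw2, w3Rw3, w3Rw4, w4Rw0, w4Rw1, w4Rw2, w4Rw3, w4Rw4
The negation has an open branch (countermodel exists).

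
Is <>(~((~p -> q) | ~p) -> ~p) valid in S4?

Tableau for the negation ~<>(~((~p -> q) | ~p) -> ~p):
1. ~<>(~((~p -> q) | ~p) -> ~p), w0
2. ~(~((~p -> q) | ~p) -> ~p), w0
3. ~((~p -> q) | ~p), w0
4. p, w0
5. ~(~p -> q), w0
6. ~p, w0
7. ~q, w0
Accessibility: w0Rw0
Branch closes: p and ~p both at w0.
Every branch of the negation's tableau closes; the branch above is one of them.

Valid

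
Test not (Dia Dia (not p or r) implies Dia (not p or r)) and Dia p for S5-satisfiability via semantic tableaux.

No, unsatisfiable

1. not (Dia Dia (not p or r) implies Dia (not p or r)) and Dia p, 0
2. not (Dia Dia (not p or r) implies Dia (not p or r)), 0   [and-rule on 1]
3. Dia p, 0   [and-rule on 1]
4. Dia Dia (not p or r), 0   [neg-implies-rule on 2]
5. not Dia (not p or r), 0   [neg-implies-rule on 2]
6. not (not p or r), 0   [neg-Dia-rule on 5 via 0R0]
7. p, 0   [neg-or-rule on 6]
8. not r, 0   [neg-or-rule on 6]
9. p, 1   [Dia-rule on 3: fresh world 1, 0R1]
10. not (not p or r), 1   [neg-Dia-rule on 5 via 0R1]
11. not r, 1   [neg-or-rule on 10]
12. Dia (not p or r), 2   [Dia-rule on 4: fresh world 2, 0R2]
13. not (not p or r), 2   [neg-Dia-rule on 5 via 0R2]
14. p, 2   [neg-or-rule on 13]
15. not r, 2   [neg-or-rule on 13]
16. not p or r, 3   [Dia-rule on 12: fresh world 3, 2R3]
17. not (not p or r), 3   [neg-Dia-rule on 5 via 0R3]
18. p, 3   [neg-or-rule on 17]
19. not r, 3   [neg-or-rule on 17]
20. r, 3   [or-rule on 16 (branches; this branch)]
Accessibility: 0R0, 0R1, 0R2, 0R3, 1R0, 1R1, 1R2, 1R3, 2R0, 2R1, 2R2, 2R3, 3R0, 3R1, 3R2, 3R3
Branch closes: r and not r both at 3.
Every branch closes; the branch above is one of them.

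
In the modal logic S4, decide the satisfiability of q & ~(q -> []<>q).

Satisfiable

1. q & ~(q -> []<>q), w0
2. q, w0
3. ~(q -> []<>q), w0
4. ~[]<>q, w0
5. ~<>q, w1
6. ~q, w1
Accessibility: w0Rw0, w0Rw1, w1Rw1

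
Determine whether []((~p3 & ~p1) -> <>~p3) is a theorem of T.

Valid in T

Tableau for the negation ~[]((~p3 & ~p1) -> <>~p3):
1. ~[]((~p3 & ~p1) -> <>~p3), 0
2. ~((~p3 & ~p1) -> <>~p3), 1
3. ~p3 & ~p1, 1
4. ~<>~p3, 1
5. ~p3, 1
6. ~p1, 1
7. p3, 1
Accessibility: 0R0, 0R1, 1R1
Branch closes: p3 and ~p3 both at 1.
Every branch of the negation's tableau closes; the branch above is one of them.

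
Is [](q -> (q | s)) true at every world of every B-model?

Tableau for the negation ~[](q -> (q | s)):
1. ~[](q -> (q | s)), 0
2. ~(q -> (q | s)), 1
3. q, 1
4. ~(q | s), 1
5. ~q, 1
6. ~s, 1
Accessibility: 0R0, 0R1, 1R0, 1R1
Branch closes: q and ~q both at 1.
All branches of the negation close; one closing branch shown above.

Yes, valid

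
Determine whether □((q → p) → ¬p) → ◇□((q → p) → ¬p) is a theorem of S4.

Tableau for the negation ¬(□((q → p) → ¬p) → ◇□((q → p) → ¬p)):
1. ¬(□((q → p) → ¬p) → ◇□((q → p) → ¬p)), w0
2. □((q → p) → ¬p), w0
3. ¬◇□((q → p) → ¬p), w0
4. (q → p) → ¬p, w0
5. ¬□((q → p) → ¬p), w0
6. ¬(q → p), w0
7. q, w0
8. ¬p, w0
9. ¬((q → p) → ¬p), w1
10. q → p, w1
11. p, w1
12. (q → p) → ¬p, w1
13. ¬□((q → p) → ¬p), w1
14. ¬(q → p), w1
15. q, w1
16. ¬p, w1
Accessibility: w0Rw0, w0Rw1, w1Rw1
Branch closes: p and ¬p both at w1.
Every branch of the negation's tableau closes; the branch above is one of them.

Valid in S4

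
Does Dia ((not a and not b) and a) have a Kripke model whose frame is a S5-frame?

Unsatisfiable

1. Dia ((not a and not b) and a), 0
2. (not a and not b) and a, 1   [Dia-rule on 1: fresh world 1, 0R1]
3. not a and not b, 1   [and-rule on 2]
4. a, 1   [and-rule on 2]
5. not a, 1   [and-rule on 3]
6. not b, 1   [and-rule on 3]
Accessibility: 0R0, 0R1, 1R0, 1R1
Branch closes: a and not a both at 1.
All branches of the tableau close; one closing branch shown above.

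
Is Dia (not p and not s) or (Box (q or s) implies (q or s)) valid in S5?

Valid

Tableau for the negation not (Dia (not p and not s) or (Box (q or s) implies (q or s))):
1. not (Dia (not p and not s) or (Box (q or s) implies (q or s))), 0
2. not Dia (not p and not s), 0
3. not (Box (q or s) implies (q or s)), 0
4. Box (q or s), 0
5. not (q or s), 0
6. not q, 0
7. not s, 0
8. not (not p and not s), 0
9. q or s, 0
10. p, 0
11. s, 0
Accessibility: 0R0
Branch closes: s and not s both at 0.
All branches of the negation close; one closing branch shown above.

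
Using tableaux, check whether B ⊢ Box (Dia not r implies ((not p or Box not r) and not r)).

Invalid (countermodel exists)

Tableau for the negation not Box (Dia not r implies ((not p or Box not r) and not r)):
1. not Box (Dia not r implies ((not p or Box not r) and not r)), w0
2. not (Dia not r implies ((not p or Box not r) and not r)), w1
3. Dia not r, w1
4. not ((not p or Box not r) and not r), w1
5. r, w1
6. not r, w2
Accessibility: w0Rw0, w0Rw1, w1Rw0, w1Rw1, w1Rw2, w2Rw1, w2Rw2
The negation has an open branch (countermodel exists).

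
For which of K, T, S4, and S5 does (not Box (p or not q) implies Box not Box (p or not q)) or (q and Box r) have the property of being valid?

S5

S4-tableau for the negation not ((not Box (p or not q) implies Box not Box (p or not q)) or (q and Box r)):
1. not ((not Box (p or not q) implies Box not Box (p or not q)) or (q and Box r)), u
2. not (not Box (p or not q) implies Box not Box (p or not q)), u
3. not (q and Box r), u
4. not Box (p or not q), u
5. not Box not Box (p or not q), u
6. not Box r, u
7. not (p or not q), v
8. not p, v
9. q, v
10. Box (p or not q), w
11. p or not q, w
12. not q, w
13. not r, x
Accessibility: uRu, uRv, uRw, uRx, vRv, wRw, xRx
Complete open branch: countermodel on an S4-frame, so not valid in S4, nor in K, T (the same frame is also a K-frame and a T-frame).
S5-tableau for the negation not ((not Box (p or not q) implies Box not Box (p or not q)) or (q and Box r)):
1. not ((not Box (p or not q) implies Box not Box (p or not q)) or (q and Box r)), u
2. not (not Box (p or not q) implies Box not Box (p or not q)), u
3. not (q and Box r), u
4. not Box (p or not q), u
5. not Box not Box (p or not q), u
6. not Box r, u
7. not (p or not q), v
8. not p, v
9. q, v
10. Box (p or not q), w
11. p or not q, u
12. p or not q, v
13. p or not q, w
14. not q, u
15. not q, v
Accessibility: uRu, uRv, uRw, vRu, vRv, vRw, wRu, wRv, wRw
Branch closes: q and not q both at v.
Every branch closes (one shown): valid in S5.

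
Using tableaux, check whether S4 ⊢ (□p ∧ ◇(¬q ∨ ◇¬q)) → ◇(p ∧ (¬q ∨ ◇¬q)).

Tableau for the negation ¬((□p ∧ ◇(¬q ∨ ◇¬q)) → ◇(p ∧ (¬q ∨ ◇¬q))):
1. ¬((□p ∧ ◇(¬q ∨ ◇¬q)) → ◇(p ∧ (¬q ∨ ◇¬q))), w0
2. □p ∧ ◇(¬q ∨ ◇¬q), w0   [¬→-rule on 1]
3. ¬◇(p ∧ (¬q ∨ ◇¬q)), w0   [¬→-rule on 1]
4. □p, w0   [∧-rule on 2]
5. ◇(¬q ∨ ◇¬q), w0   [∧-rule on 2]
6. ¬(p ∧ (¬q ∨ ◇¬q)), w0   [¬◇-rule on 3 via w0Rw0]
7. p, w0   [□-rule on 4 via w0Rw0]
8. ¬(¬q ∨ ◇¬q), w0   [¬∧-rule on 6 (branches; this branch)]
9. q, w0   [¬∨-rule on 8]
10. ¬◇¬q, w0   [¬∨-rule on 8]
11. ¬q ∨ ◇¬q, w1   [◇-rule on 5: fresh world w1, w0Rw1]
12. ¬(p ∧ (¬q ∨ ◇¬q)), w1   [¬◇-rule on 3 via w0Rw1]
13. p, w1   [□-rule on 4 via w0Rw1]
14. q, w1   [¬◇-rule on 10 via w0Rw1]
15. ◇¬q, w1   [∨-rule on 11 (branches; this branch)]
16. ¬(¬q ∨ ◇¬q), w1   [¬∧-rule on 12 (branches; this branch)]
17. ¬◇¬q, w1   [¬∨-rule on 16]
18. ¬q, w2   [◇-rule on 15: fresh world w2, w1Rw2]
19. ¬(p ∧ (¬q ∨ ◇¬q)), w2   [¬◇-rule on 3 via w0Rw2]
20. p, w2   [□-rule on 4 via w0Rw2]
21. q, w2   [¬◇-rule on 10 via w0Rw2]
Accessibility: w0Rw0, w0Rw1, w0Rw2, w1Rw1, w1Rw2, w2Rw2
Branch closes: q and ¬q both at w2.
All branches of the negation close; one closing branch shown above.

Valid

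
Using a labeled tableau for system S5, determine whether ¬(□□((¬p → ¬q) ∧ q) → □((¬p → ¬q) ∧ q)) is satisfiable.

No, unsatisfiable

1. ¬(□□((¬p → ¬q) ∧ q) → □((¬p → ¬q) ∧ q)), 0
2. □□((¬p → ¬q) ∧ q), 0   [¬→-rule on 1]
3. ¬□((¬p → ¬q) ∧ q), 0   [¬→-rule on 1]
4. □((¬p → ¬q) ∧ q), 0   [□-rule on 2 via 0R0]
5. (¬p → ¬q) ∧ q, 0   [□-rule on 4 via 0R0]
6. ¬p → ¬q, 0   [∧-rule on 5]
7. q, 0   [∧-rule on 5]
8. p, 0   [→-rule on 6 (branches; this branch)]
9. ¬((¬p → ¬q) ∧ q), 1   [¬□-rule on 3: fresh world 1, 0R1]
10. □((¬p → ¬q) ∧ q), 1   [□-rule on 2 via 0R1]
11. (¬p → ¬q) ∧ q, 1   [□-rule on 4 via 0R1]
12. ¬p → ¬q, 1   [∧-rule on 11]
13. q, 1   [∧-rule on 11]
14. ¬(¬p → ¬q), 1   [¬∧-rule on 9 (branches; this branch)]
15. ¬p, 1   [¬→-rule on 14]
16. ¬q, 1   [→-rule on 12 (branches; this branch)]
Accessibility: 0R0, 0R1, 1R0, 1R1
Branch closes: q and ¬q both at 1.
Every branch closes; the branch above is one of them.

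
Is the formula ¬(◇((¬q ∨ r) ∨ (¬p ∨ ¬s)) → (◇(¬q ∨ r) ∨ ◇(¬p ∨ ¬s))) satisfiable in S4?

Unsatisfiable (every branch closes)

1. ¬(◇((¬q ∨ r) ∨ (¬p ∨ ¬s)) → (◇(¬q ∨ r) ∨ ◇(¬p ∨ ¬s))), 0
2. ◇((¬q ∨ r) ∨ (¬p ∨ ¬s)), 0
3. ¬(◇(¬q ∨ r) ∨ ◇(¬p ∨ ¬s)), 0
4. ¬◇(¬q ∨ r), 0
5. ¬◇(¬p ∨ ¬s), 0
6. ¬(¬q ∨ r), 0
7. q, 0
8. ¬r, 0
9. ¬(¬p ∨ ¬s), 0
10. p, 0
11. s, 0
12. (¬q ∨ r) ∨ (¬p ∨ ¬s), 1
13. ¬(¬q ∨ r), 1
14. q, 1
15. ¬r, 1
16. ¬(¬p ∨ ¬s), 1
17. p, 1
18. s, 1
19. ¬p ∨ ¬s, 1
20. ¬s, 1
Accessibility: 0R0, 0R1, 1R1
Branch closes: s and ¬s both at 1.
(One branch shown.) All branches close.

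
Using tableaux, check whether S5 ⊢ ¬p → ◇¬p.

Valid

Tableau for the negation ¬(¬p → ◇¬p):
1. ¬(¬p → ◇¬p), u
2. ¬p, u
3. ¬◇¬p, u
4. p, u
Accessibility: uRu
Branch closes: p and ¬p both at u.
All branches of the negation close; one closing branch shown above.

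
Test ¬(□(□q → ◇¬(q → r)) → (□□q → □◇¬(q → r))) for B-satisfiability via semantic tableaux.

Unsatisfiable (every branch closes)

1. ¬(□(□q → ◇¬(q → r)) → (□□q → □◇¬(q → r))), 0
2. □(□q → ◇¬(q → r)), 0
3. ¬(□□q → □◇¬(q → r)), 0
4. □□q, 0
5. ¬□◇¬(q → r), 0
6. □q → ◇¬(q → r), 0
7. □q, 0
8. q, 0
9. ◇¬(q → r), 0
10. ¬◇¬(q → r), 1
11. □q → ◇¬(q → r), 1
12. □q, 1
13. q, 1
14. q → r, 0
15. q → r, 1
16. ◇¬(q → r), 1
17. r, 0
18. r, 1
19. ¬(q → r), 2
20. q, 2
21. ¬r, 2
22. □q → ◇¬(q → r), 2
23. □q, 2
24. ◇¬(q → r), 2
25. ¬(q → r), 3
26. q, 3
27. ¬r, 3
28. q → r, 3
29. r, 3
Accessibility: 0R0, 0R1, 0R2, 1R0, 1R1, 1R3, 2R0, 2R2, 3R1, 3R3
Branch closes: r and ¬r both at 3.
All branches of the tableau close; one closing branch shown above.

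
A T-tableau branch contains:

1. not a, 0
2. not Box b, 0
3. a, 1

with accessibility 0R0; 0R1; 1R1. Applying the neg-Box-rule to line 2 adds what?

a fresh world 2 with 0R2, and not b at 2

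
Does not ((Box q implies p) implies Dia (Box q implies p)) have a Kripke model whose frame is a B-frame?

Unsatisfiable

1. not ((Box q implies p) implies Dia (Box q implies p)), 0
2. Box q implies p, 0
3. not Dia (Box q implies p), 0
4. not (Box q implies p), 0
5. Box q, 0
6. not p, 0
7. q, 0
8. not Box q, 0
9. not q, 1
10. not (Box q implies p), 1
11. Box q, 1
12. not p, 1
13. q, 1
Accessibility: 0R0, 0R1, 1R0, 1R1
Branch closes: q and not q both at 1.
Every branch closes; the branch above is one of them.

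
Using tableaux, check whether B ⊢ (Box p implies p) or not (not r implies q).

Valid in B

Tableau for the negation not ((Box p implies p) or not (not r implies q)):
1. not ((Box p implies p) or not (not r implies q)), w0
2. not (Box p implies p), w0
3. not r implies q, w0
4. Box p, w0
5. not p, w0
6. p, w0
Accessibility: w0Rw0
Branch closes: p and not p both at w0.
All branches of the negation close; one closing branch shown above.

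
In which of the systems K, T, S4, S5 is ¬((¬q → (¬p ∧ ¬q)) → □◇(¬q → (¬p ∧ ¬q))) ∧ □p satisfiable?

S5-tableau for the formula:
1. ¬((¬q → (¬p ∧ ¬q)) → □◇(¬q → (¬p ∧ ¬q))) ∧ □p, w0
2. ¬((¬q → (¬p ∧ ¬q)) → □◇(¬q → (¬p ∧ ¬q))), w0
3. □p, w0
4. ¬q → (¬p ∧ ¬q), w0
5. ¬□◇(¬q → (¬p ∧ ¬q)), w0
6. p, w0
7. q, w0
8. ¬◇(¬q → (¬p ∧ ¬q)), w1
9. p, w1
10. ¬(¬q → (¬p ∧ ¬q)), w0
11. ¬q, w0
12. ¬(¬p ∧ ¬q), w0
Accessibility: w0Rw0, w0Rw1, w1Rw0, w1Rw1
Branch closes: q and ¬q both at w0.
Every branch closes (one shown): unsatisfiable in S5.
S4-tableau for the formula:
1. ¬((¬q → (¬p ∧ ¬q)) → □◇(¬q → (¬p ∧ ¬q))) ∧ □p, w0
2. ¬((¬q → (¬p ∧ ¬q)) → □◇(¬q → (¬p ∧ ¬q))), w0
3. □p, w0
4. ¬q → (¬p ∧ ¬q), w0
5. ¬□◇(¬q → (¬p ∧ ¬q)), w0
6. p, w0
7. q, w0
8. ¬◇(¬q → (¬p ∧ ¬q)), w1
9. p, w1
10. ¬(¬q → (¬p ∧ ¬q)), w1
11. ¬q, w1
12. ¬(¬p ∧ ¬q), w1
Accessibility: w0Rw0, w0Rw1, w1Rw1
Complete open branch: satisfiable in S4, hence also in K, T (this S4-model is also a K-model and a T-model).

K, T, S4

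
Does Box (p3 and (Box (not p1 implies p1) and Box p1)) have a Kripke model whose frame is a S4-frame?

1. Box (p3 and (Box (not p1 implies p1) and Box p1)), 0
2. p3 and (Box (not p1 implies p1) and Box p1), 0   [Box-rule on 1 via 0R0]
3. p3, 0   [and-rule on 2]
4. Box (not p1 implies p1) and Box p1, 0   [and-rule on 2]
5. Box (not p1 implies p1), 0   [and-rule on 4]
6. Box p1, 0   [and-rule on 4]
7. not p1 implies p1, 0   [Box-rule on 5 via 0R0]
8. p1, 0   [Box-rule on 6 via 0R0]
Accessibility: 0R0

Satisfiable (open branch found)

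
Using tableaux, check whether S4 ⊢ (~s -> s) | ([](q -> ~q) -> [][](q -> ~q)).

Yes, valid

Tableau for the negation ~((~s -> s) | ([](q -> ~q) -> [][](q -> ~q))):
1. ~((~s -> s) | ([](q -> ~q) -> [][](q -> ~q))), 0
2. ~(~s -> s), 0   [~|-rule on 1]
3. ~([](q -> ~q) -> [][](q -> ~q)), 0   [~|-rule on 1]
4. ~s, 0   [~->-rule on 2]
5. [](q -> ~q), 0   [~->-rule on 3]
6. ~[][](q -> ~q), 0   [~->-rule on 3]
7. q -> ~q, 0   [[]-rule on 5 via 0R0]
8. ~q, 0   [->-rule on 7 (branches; this branch)]
9. ~[](q -> ~q), 1   [~[]-rule on 6: fresh world 1, 0R1]
10. q -> ~q, 1   [[]-rule on 5 via 0R1]
11. ~q, 1   [->-rule on 10 (branches; this branch)]
12. ~(q -> ~q), 2   [~[]-rule on 9: fresh world 2, 1R2]
13. q, 2   [~->-rule on 12]
14. q -> ~q, 2   [[]-rule on 5 via 0R2]
15. ~q, 2   [->-rule on 14 (branches; this branch)]
Accessibility: 0R0, 0R1, 0R2, 1R1, 1R2, 2R2
Branch closes: q and ~q both at 2.
Every branch of the negation's tableau closes; the branch above is one of them.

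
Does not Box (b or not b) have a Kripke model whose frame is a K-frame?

Unsatisfiable (every branch closes)

1. not Box (b or not b), u
2. not (b or not b), v   [neg-Box-rule on 1: fresh world v, uRv]
3. not b, v   [neg-or-rule on 2]
4. b, v   [neg-or-rule on 2]
Accessibility: uRv
Branch closes: b and not b both at v.
All branches of the tableau close; one closing branch shown above.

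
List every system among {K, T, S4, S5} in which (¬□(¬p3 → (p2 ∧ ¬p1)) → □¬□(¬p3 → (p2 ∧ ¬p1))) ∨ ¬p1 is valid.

S5

S4-tableau for the negation ¬((¬□(¬p3 → (p2 ∧ ¬p1)) → □¬□(¬p3 → (p2 ∧ ¬p1))) ∨ ¬p1):
1. ¬((¬□(¬p3 → (p2 ∧ ¬p1)) → □¬□(¬p3 → (p2 ∧ ¬p1))) ∨ ¬p1), 0
2. ¬(¬□(¬p3 → (p2 ∧ ¬p1)) → □¬□(¬p3 → (p2 ∧ ¬p1))), 0
3. p1, 0
4. ¬□(¬p3 → (p2 ∧ ¬p1)), 0
5. ¬□¬□(¬p3 → (p2 ∧ ¬p1)), 0
6. ¬(¬p3 → (p2 ∧ ¬p1)), 1
7. ¬p3, 1
8. ¬(p2 ∧ ¬p1), 1
9. p1, 1
10. □(¬p3 → (p2 ∧ ¬p1)), 2
11. ¬p3 → (p2 ∧ ¬p1), 2
12. p2 ∧ ¬p1, 2
13. p2, 2
14. ¬p1, 2
Accessibility: 0R0, 0R1, 0R2, 1R1, 2R2
Complete open branch: countermodel on an S4-frame, so not valid in S4, nor in K, T (the same frame is also a K-frame and a T-frame).
S5-tableau for the negation ¬((¬□(¬p3 → (p2 ∧ ¬p1)) → □¬□(¬p3 → (p2 ∧ ¬p1))) ∨ ¬p1):
1. ¬((¬□(¬p3 → (p2 ∧ ¬p1)) → □¬□(¬p3 → (p2 ∧ ¬p1))) ∨ ¬p1), 0
2. ¬(¬□(¬p3 → (p2 ∧ ¬p1)) → □¬□(¬p3 → (p2 ∧ ¬p1))), 0
3. p1, 0
4. ¬□(¬p3 → (p2 ∧ ¬p1)), 0
5. ¬□¬□(¬p3 → (p2 ∧ ¬p1)), 0
6. ¬(¬p3 → (p2 ∧ ¬p1)), 1
7. ¬p3, 1
8. ¬(p2 ∧ ¬p1), 1
9. p1, 1
10. □(¬p3 → (p2 ∧ ¬p1)), 2
11. ¬p3 → (p2 ∧ ¬p1), 0
12. ¬p3 → (p2 ∧ ¬p1), 1
13. ¬p3 → (p2 ∧ ¬p1), 2
14. p3, 0
15. p2 ∧ ¬p1, 1
16. p2, 1
17. ¬p1, 1
Accessibility: 0R0, 0R1, 0R2, 1R0, 1R1, 1R2, 2R0, 2R1, 2R2
Branch closes: p1 and ¬p1 both at 1.
Every branch closes (one shown): valid in S5.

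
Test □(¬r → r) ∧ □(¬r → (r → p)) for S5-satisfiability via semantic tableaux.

Satisfiable (open branch found)

1. □(¬r → r) ∧ □(¬r → (r → p)), u
2. □(¬r → r), u   [∧-rule on 1]
3. □(¬r → (r → p)), u   [∧-rule on 1]
4. ¬r → r, u   [□-rule on 2 via uRu]
5. ¬r → (r → p), u   [□-rule on 3 via uRu]
6. r, u   [→-rule on 4 (branches; this branch)]
7. r → p, u   [→-rule on 5 (branches; this branch)]
8. p, u   [→-rule on 7 (branches; this branch)]
Accessibility: uRu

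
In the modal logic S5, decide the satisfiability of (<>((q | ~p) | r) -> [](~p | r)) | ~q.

1. (<>((q | ~p) | r) -> [](~p | r)) | ~q, 0
2. ~q, 0
Accessibility: 0R0

Yes, satisfiable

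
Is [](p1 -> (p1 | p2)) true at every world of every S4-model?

Valid in S4

Tableau for the negation ~[](p1 -> (p1 | p2)):
1. ~[](p1 -> (p1 | p2)), 0
2. ~(p1 -> (p1 | p2)), 1   [~[]-rule on 1: fresh world 1, 0R1]
3. p1, 1   [~->-rule on 2]
4. ~(p1 | p2), 1   [~->-rule on 2]
5. ~p1, 1   [~|-rule on 4]
6. ~p2, 1   [~|-rule on 4]
Accessibility: 0R0, 0R1, 1R1
Branch closes: p1 and ~p1 both at 1.
Every branch of the negation's tableau closes; the branch above is one of them.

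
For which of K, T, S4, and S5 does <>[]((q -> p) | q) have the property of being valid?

T, S4, S5

T-tableau for the negation ~<>[]((q -> p) | q):
1. ~<>[]((q -> p) | q), u
2. ~[]((q -> p) | q), u   [~<>-rule on 1 via uRu]
3. ~((q -> p) | q), v   [~[]-rule on 2: fresh world v, uRv]
4. ~(q -> p), v   [~|-rule on 3]
5. ~q, v   [~|-rule on 3]
6. q, v   [~->-rule on 4]
7. ~p, v   [~->-rule on 4]
Accessibility: uRu, uRv, vRv
Branch closes: q and ~q both at v.
Every branch closes (one shown): valid in T, hence also in S4, S5 (every theorem of T is a theorem of S4 and S5).
K-tableau for the negation ~<>[]((q -> p) | q):
1. ~<>[]((q -> p) | q), u
Complete open branch: countermodel on a K-frame, so not valid in K.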